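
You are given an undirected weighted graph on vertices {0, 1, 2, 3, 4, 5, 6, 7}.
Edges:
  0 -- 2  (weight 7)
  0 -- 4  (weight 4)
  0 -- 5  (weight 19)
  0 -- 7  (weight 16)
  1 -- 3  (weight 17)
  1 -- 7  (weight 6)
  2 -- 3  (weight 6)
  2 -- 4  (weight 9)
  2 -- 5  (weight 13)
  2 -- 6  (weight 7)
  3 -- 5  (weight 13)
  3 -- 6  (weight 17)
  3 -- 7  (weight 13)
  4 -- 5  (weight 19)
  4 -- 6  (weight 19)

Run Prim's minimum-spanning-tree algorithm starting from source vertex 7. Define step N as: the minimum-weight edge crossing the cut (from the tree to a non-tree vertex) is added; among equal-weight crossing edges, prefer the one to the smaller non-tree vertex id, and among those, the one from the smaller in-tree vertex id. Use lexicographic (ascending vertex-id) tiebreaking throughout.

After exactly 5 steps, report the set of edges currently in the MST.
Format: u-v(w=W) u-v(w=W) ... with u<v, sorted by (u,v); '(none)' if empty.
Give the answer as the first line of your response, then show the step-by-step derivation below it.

0-2(w=7) 0-4(w=4) 1-7(w=6) 2-3(w=6) 3-7(w=13)

step 1: add edge 1-7 (w=6); MST = {1-7(w=6)}
step 2: add edge 3-7 (w=13); MST = {1-7(w=6) 3-7(w=13)}
step 3: add edge 2-3 (w=6); MST = {1-7(w=6) 2-3(w=6) 3-7(w=13)}
step 4: add edge 0-2 (w=7); MST = {0-2(w=7) 1-7(w=6) 2-3(w=6) 3-7(w=13)}
step 5: add edge 0-4 (w=4); MST = {0-2(w=7) 0-4(w=4) 1-7(w=6) 2-3(w=6) 3-7(w=13)}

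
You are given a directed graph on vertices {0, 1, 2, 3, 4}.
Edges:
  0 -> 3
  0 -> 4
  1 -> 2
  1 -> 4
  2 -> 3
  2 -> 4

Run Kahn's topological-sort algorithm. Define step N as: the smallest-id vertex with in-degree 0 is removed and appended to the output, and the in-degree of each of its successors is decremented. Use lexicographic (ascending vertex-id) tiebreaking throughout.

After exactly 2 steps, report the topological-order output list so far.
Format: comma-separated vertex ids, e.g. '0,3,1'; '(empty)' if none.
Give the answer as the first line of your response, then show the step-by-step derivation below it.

0,1

step 1: output 0; order=[0]; indeg=(0,0,1,1,2)
step 2: output 1; order=[0,1]; indeg=(0,0,0,1,1)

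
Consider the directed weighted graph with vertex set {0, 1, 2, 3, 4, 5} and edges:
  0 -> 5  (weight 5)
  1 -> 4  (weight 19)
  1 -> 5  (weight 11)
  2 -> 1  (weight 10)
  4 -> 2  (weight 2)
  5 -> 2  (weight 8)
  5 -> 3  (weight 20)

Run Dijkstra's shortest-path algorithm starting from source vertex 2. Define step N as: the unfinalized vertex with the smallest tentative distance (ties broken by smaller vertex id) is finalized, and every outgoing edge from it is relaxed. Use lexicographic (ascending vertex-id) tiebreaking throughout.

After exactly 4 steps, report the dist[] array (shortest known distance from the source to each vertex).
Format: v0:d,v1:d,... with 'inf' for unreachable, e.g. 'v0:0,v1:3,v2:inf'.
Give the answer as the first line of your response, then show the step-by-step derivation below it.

v0:inf,v1:10,v2:0,v3:41,v4:29,v5:21

step 1: dist = v0:inf,v1:10,v2:0,v3:inf,v4:inf,v5:inf
step 2: dist = v0:inf,v1:10,v2:0,v3:inf,v4:29,v5:21
step 3: dist = v0:inf,v1:10,v2:0,v3:41,v4:29,v5:21
step 4: dist = v0:inf,v1:10,v2:0,v3:41,v4:29,v5:21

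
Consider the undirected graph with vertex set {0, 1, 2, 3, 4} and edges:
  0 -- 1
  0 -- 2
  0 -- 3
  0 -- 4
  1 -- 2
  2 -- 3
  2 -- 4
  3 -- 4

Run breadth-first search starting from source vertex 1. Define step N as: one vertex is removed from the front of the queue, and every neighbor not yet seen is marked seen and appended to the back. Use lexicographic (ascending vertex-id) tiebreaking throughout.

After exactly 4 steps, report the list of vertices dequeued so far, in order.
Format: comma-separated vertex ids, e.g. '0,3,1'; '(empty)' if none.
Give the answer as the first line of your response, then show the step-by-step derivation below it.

1,0,2,3

step 1: dequeue 1; queue=[0,2]; order=1
step 2: dequeue 0; queue=[2,3,4]; order=1,0
step 3: dequeue 2; queue=[3,4]; order=1,0,2
step 4: dequeue 3; queue=[4]; order=1,0,2,3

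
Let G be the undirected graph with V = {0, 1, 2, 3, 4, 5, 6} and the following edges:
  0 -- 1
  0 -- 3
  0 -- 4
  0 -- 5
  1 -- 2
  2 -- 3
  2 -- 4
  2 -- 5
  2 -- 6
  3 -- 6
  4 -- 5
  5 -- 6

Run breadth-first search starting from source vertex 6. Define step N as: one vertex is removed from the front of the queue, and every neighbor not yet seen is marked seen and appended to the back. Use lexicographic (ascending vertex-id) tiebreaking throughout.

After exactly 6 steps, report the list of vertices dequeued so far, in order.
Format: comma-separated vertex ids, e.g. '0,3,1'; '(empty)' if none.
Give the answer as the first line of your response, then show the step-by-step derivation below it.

6,2,3,5,1,4

step 1: dequeue 6; queue=[2,3,5]; order=6
step 2: dequeue 2; queue=[3,5,1,4]; order=6,2
step 3: dequeue 3; queue=[5,1,4,0]; order=6,2,3
step 4: dequeue 5; queue=[1,4,0]; order=6,2,3,5
step 5: dequeue 1; queue=[4,0]; order=6,2,3,5,1
step 6: dequeue 4; queue=[0]; order=6,2,3,5,1,4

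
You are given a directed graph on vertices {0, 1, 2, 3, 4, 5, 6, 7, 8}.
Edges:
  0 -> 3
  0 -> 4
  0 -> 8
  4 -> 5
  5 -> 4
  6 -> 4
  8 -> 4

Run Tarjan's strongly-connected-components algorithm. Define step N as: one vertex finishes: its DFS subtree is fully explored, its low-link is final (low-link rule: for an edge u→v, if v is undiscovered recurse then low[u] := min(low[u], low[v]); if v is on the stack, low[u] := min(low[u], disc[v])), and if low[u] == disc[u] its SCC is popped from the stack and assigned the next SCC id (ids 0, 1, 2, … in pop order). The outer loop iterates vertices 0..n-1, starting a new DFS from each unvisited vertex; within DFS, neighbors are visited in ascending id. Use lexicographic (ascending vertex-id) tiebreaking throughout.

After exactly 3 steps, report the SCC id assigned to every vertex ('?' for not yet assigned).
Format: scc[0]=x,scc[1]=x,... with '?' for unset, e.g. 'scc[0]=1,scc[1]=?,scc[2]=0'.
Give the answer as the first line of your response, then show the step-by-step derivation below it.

scc[0]=?,scc[1]=?,scc[2]=?,scc[3]=0,scc[4]=1,scc[5]=1,scc[6]=?,scc[7]=?,scc[8]=?

step 1: low=(low[0]=0,low[1]=?,low[2]=?,low[3]=1,low[4]=?,low[5]=?,low[6]=?,low[7]=?,low[8]=?); scc=(scc[0]=?,scc[1]=?,scc[2]=?,scc[3]=0,scc[4]=?,scc[5]=?,scc[6]=?,scc[7]=?,scc[8]=?)
step 2: low=(low[0]=0,low[1]=?,low[2]=?,low[3]=1,low[4]=2,low[5]=2,low[6]=?,low[7]=?,low[8]=?); scc=(scc[0]=?,scc[1]=?,scc[2]=?,scc[3]=0,scc[4]=?,scc[5]=?,scc[6]=?,scc[7]=?,scc[8]=?)
step 3: low=(low[0]=0,low[1]=?,low[2]=?,low[3]=1,low[4]=2,low[5]=2,low[6]=?,low[7]=?,low[8]=?); scc=(scc[0]=?,scc[1]=?,scc[2]=?,scc[3]=0,scc[4]=1,scc[5]=1,scc[6]=?,scc[7]=?,scc[8]=?)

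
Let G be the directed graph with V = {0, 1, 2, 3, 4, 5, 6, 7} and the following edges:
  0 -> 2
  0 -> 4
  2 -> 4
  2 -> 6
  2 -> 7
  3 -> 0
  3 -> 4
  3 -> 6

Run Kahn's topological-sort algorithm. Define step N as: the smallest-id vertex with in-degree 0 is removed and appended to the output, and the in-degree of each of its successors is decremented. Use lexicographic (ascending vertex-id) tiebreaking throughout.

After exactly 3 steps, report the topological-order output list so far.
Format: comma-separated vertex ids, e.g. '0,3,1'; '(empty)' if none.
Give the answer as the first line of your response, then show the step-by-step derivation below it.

1,3,0

step 1: output 1; order=[1]; indeg=(1,0,1,0,3,0,2,1)
step 2: output 3; order=[1,3]; indeg=(0,0,1,0,2,0,1,1)
step 3: output 0; order=[1,3,0]; indeg=(0,0,0,0,1,0,1,1)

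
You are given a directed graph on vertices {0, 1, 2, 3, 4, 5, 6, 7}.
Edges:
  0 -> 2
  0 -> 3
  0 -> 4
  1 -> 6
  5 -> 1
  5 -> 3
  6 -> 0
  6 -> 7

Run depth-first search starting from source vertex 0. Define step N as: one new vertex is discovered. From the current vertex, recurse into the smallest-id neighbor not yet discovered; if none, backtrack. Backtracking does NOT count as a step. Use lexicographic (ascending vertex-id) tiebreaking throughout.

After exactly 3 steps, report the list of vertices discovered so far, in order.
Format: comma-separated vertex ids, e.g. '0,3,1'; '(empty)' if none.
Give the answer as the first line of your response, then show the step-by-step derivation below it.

0,2,3

step 1: discover 0; path=0; order=0
step 2: discover 2; path=0>2; order=0,2
step 3: discover 3; path=0>3; order=0,2,3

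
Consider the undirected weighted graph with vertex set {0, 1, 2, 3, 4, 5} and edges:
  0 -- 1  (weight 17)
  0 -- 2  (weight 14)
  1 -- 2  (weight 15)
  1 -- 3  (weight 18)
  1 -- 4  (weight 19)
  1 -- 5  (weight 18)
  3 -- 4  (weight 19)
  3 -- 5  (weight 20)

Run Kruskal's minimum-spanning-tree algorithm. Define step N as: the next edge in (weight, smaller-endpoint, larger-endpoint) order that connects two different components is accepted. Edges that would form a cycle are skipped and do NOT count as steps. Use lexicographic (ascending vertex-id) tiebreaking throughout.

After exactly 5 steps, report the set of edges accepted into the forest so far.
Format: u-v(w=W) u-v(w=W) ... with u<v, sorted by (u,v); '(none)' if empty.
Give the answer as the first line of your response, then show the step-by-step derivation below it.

0-2(w=14) 1-2(w=15) 1-3(w=18) 1-4(w=19) 1-5(w=18)

step 1: add edge 0-2 (w=14); MST = {0-2(w=14)}
step 2: add edge 1-2 (w=15); MST = {0-2(w=14) 1-2(w=15)}
step 3: add edge 1-3 (w=18); MST = {0-2(w=14) 1-2(w=15) 1-3(w=18)}
step 4: add edge 1-5 (w=18); MST = {0-2(w=14) 1-2(w=15) 1-3(w=18) 1-5(w=18)}
step 5: add edge 1-4 (w=19); MST = {0-2(w=14) 1-2(w=15) 1-3(w=18) 1-4(w=19) 1-5(w=18)}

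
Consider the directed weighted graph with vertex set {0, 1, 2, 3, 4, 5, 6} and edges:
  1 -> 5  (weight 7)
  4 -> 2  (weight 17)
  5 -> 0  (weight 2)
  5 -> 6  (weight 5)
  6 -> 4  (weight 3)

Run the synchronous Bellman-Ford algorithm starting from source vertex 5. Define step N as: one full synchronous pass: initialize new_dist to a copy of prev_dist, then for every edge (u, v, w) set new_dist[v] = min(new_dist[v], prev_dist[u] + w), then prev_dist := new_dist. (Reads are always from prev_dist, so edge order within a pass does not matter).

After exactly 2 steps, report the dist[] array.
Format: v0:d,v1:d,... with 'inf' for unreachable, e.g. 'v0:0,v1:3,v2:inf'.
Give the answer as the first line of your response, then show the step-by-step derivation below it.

v0:2,v1:inf,v2:inf,v3:inf,v4:8,v5:0,v6:5

step 1: dist = v0:2,v1:inf,v2:inf,v3:inf,v4:inf,v5:0,v6:5
step 2: dist = v0:2,v1:inf,v2:inf,v3:inf,v4:8,v5:0,v6:5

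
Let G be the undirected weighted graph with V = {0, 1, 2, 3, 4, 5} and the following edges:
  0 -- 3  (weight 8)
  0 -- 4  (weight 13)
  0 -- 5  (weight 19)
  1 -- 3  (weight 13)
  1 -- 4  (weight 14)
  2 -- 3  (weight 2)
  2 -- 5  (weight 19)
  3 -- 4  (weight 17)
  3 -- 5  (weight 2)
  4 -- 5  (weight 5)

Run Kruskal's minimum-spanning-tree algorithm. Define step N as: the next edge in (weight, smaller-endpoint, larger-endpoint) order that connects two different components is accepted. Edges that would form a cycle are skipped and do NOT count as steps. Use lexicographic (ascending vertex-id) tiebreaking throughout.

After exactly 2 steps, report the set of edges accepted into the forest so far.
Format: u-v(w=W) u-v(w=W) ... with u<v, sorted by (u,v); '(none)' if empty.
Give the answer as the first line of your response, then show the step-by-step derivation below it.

2-3(w=2) 3-5(w=2)

step 1: add edge 2-3 (w=2); MST = {2-3(w=2)}
step 2: add edge 3-5 (w=2); MST = {2-3(w=2) 3-5(w=2)}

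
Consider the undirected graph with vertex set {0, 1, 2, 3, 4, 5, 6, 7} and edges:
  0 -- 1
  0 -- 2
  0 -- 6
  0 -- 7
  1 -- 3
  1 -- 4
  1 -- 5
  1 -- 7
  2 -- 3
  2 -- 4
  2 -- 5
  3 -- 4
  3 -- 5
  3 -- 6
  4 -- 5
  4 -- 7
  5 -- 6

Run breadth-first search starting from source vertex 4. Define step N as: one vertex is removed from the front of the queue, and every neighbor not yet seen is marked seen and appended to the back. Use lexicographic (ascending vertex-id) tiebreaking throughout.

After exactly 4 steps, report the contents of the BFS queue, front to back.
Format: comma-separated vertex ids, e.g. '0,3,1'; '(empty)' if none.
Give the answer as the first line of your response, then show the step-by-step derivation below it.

5,7,0,6

step 1: dequeue 4; queue=[1,2,3,5,7]; order=4
step 2: dequeue 1; queue=[2,3,5,7,0]; order=4,1
step 3: dequeue 2; queue=[3,5,7,0]; order=4,1,2
step 4: dequeue 3; queue=[5,7,0,6]; order=4,1,2,3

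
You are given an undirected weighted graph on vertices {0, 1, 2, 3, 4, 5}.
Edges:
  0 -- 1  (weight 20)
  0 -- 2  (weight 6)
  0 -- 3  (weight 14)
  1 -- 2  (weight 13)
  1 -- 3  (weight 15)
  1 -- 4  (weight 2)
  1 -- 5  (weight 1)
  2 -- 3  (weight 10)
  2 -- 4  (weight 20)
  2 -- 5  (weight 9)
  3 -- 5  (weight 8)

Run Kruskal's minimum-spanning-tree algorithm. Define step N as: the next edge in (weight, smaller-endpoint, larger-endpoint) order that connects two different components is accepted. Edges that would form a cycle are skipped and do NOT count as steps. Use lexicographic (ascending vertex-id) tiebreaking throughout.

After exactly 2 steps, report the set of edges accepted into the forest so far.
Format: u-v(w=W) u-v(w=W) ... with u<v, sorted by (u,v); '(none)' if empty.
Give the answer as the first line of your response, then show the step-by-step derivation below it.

1-4(w=2) 1-5(w=1)

step 1: add edge 1-5 (w=1); MST = {1-5(w=1)}
step 2: add edge 1-4 (w=2); MST = {1-4(w=2) 1-5(w=1)}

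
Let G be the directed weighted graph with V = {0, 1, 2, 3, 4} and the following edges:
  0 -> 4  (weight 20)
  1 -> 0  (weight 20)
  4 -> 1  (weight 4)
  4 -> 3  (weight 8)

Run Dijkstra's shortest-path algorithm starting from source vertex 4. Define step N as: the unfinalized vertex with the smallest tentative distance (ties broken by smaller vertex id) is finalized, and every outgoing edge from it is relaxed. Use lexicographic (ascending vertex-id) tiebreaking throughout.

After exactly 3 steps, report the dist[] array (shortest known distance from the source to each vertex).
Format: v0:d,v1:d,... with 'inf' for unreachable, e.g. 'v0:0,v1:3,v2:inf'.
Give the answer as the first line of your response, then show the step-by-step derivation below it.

v0:24,v1:4,v2:inf,v3:8,v4:0

step 1: dist = v0:inf,v1:4,v2:inf,v3:8,v4:0
step 2: dist = v0:24,v1:4,v2:inf,v3:8,v4:0
step 3: dist = v0:24,v1:4,v2:inf,v3:8,v4:0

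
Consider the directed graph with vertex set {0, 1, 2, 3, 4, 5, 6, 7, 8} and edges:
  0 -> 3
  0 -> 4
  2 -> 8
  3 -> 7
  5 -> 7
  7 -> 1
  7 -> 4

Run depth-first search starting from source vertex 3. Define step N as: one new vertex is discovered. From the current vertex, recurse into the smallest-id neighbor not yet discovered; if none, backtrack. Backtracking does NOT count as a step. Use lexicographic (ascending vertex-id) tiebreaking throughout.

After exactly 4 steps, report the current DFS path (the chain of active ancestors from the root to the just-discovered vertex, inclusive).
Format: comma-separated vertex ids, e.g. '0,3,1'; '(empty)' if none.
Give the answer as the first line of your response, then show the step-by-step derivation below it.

3,7,4

step 1: discover 3; path=3; order=3
step 2: discover 7; path=3>7; order=3,7
step 3: discover 1; path=3>7>1; order=3,7,1
step 4: discover 4; path=3>7>4; order=3,7,1,4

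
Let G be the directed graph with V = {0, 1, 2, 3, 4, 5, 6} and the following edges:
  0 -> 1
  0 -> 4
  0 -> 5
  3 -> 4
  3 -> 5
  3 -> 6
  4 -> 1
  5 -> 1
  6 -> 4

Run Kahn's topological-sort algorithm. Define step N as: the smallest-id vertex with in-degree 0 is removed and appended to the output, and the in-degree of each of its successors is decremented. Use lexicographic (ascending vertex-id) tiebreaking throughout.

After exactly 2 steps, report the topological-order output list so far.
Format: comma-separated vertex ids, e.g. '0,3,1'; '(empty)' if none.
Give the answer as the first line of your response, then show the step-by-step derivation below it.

0,2

step 1: output 0; order=[0]; indeg=(0,2,0,0,2,1,1)
step 2: output 2; order=[0,2]; indeg=(0,2,0,0,2,1,1)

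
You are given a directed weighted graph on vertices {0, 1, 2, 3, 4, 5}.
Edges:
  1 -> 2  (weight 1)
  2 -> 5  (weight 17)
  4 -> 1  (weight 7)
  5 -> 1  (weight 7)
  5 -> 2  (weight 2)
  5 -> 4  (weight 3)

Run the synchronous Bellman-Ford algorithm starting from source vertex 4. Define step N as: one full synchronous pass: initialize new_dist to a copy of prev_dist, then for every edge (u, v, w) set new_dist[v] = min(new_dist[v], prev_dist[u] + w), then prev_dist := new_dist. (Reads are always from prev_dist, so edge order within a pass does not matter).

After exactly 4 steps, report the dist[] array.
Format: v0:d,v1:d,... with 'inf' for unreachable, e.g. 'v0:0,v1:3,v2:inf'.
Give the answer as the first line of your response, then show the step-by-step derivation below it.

v0:inf,v1:7,v2:8,v3:inf,v4:0,v5:25

step 1: dist = v0:inf,v1:7,v2:inf,v3:inf,v4:0,v5:inf
step 2: dist = v0:inf,v1:7,v2:8,v3:inf,v4:0,v5:inf
step 3: dist = v0:inf,v1:7,v2:8,v3:inf,v4:0,v5:25
step 4: dist = v0:inf,v1:7,v2:8,v3:inf,v4:0,v5:25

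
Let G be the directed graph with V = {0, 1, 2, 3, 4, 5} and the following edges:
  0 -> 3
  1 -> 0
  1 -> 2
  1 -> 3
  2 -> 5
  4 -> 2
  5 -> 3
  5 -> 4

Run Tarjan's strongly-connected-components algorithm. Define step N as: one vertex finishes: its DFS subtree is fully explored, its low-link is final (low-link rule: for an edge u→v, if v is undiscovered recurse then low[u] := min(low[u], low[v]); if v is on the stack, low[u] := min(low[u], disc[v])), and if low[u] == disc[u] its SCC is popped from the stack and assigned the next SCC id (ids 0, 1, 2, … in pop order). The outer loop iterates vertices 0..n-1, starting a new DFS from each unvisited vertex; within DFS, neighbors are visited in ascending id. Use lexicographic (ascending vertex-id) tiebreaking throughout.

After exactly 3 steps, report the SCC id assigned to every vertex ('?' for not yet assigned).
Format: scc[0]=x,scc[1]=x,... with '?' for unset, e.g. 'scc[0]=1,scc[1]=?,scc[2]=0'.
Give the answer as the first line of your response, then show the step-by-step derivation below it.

scc[0]=1,scc[1]=?,scc[2]=?,scc[3]=0,scc[4]=?,scc[5]=?

step 1: low=(low[0]=0,low[1]=?,low[2]=?,low[3]=1,low[4]=?,low[5]=?); scc=(scc[0]=?,scc[1]=?,scc[2]=?,scc[3]=0,scc[4]=?,scc[5]=?)
step 2: low=(low[0]=0,low[1]=?,low[2]=?,low[3]=1,low[4]=?,low[5]=?); scc=(scc[0]=1,scc[1]=?,scc[2]=?,scc[3]=0,scc[4]=?,scc[5]=?)
step 3: low=(low[0]=0,low[1]=2,low[2]=3,low[3]=1,low[4]=3,low[5]=4); scc=(scc[0]=1,scc[1]=?,scc[2]=?,scc[3]=0,scc[4]=?,scc[5]=?)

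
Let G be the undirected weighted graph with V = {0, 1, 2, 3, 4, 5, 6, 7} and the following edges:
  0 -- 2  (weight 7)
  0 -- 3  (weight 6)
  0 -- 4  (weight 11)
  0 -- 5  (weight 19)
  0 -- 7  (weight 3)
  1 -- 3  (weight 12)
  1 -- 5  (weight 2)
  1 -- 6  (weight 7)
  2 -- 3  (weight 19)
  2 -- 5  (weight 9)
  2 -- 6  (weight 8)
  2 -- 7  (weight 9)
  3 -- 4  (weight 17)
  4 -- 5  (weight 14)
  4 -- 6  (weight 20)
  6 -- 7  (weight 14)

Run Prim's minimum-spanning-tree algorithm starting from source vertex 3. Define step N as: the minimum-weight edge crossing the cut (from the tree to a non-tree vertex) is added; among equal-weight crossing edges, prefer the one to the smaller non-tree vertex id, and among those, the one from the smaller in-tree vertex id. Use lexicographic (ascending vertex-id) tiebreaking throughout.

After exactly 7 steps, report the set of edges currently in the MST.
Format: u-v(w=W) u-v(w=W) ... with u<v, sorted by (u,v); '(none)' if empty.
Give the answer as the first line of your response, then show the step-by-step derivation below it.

0-2(w=7) 0-3(w=6) 0-4(w=11) 0-7(w=3) 1-5(w=2) 1-6(w=7) 2-6(w=8)

step 1: add edge 0-3 (w=6); MST = {0-3(w=6)}
step 2: add edge 0-7 (w=3); MST = {0-3(w=6) 0-7(w=3)}
step 3: add edge 0-2 (w=7); MST = {0-2(w=7) 0-3(w=6) 0-7(w=3)}
step 4: add edge 2-6 (w=8); MST = {0-2(w=7) 0-3(w=6) 0-7(w=3) 2-6(w=8)}
step 5: add edge 1-6 (w=7); MST = {0-2(w=7) 0-3(w=6) 0-7(w=3) 1-6(w=7) 2-6(w=8)}
step 6: add edge 1-5 (w=2); MST = {0-2(w=7) 0-3(w=6) 0-7(w=3) 1-5(w=2) 1-6(w=7) 2-6(w=8)}
step 7: add edge 0-4 (w=11); MST = {0-2(w=7) 0-3(w=6) 0-4(w=11) 0-7(w=3) 1-5(w=2) 1-6(w=7) 2-6(w=8)}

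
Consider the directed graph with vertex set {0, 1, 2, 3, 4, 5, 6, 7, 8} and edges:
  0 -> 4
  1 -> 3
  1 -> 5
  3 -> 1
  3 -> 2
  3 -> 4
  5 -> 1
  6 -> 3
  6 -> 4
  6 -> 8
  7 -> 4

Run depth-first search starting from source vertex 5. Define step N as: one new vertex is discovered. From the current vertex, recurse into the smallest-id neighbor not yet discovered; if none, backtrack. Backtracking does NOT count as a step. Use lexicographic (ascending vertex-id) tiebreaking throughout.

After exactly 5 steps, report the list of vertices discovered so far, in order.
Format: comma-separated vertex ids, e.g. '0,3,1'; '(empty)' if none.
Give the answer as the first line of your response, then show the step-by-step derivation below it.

5,1,3,2,4

step 1: discover 5; path=5; order=5
step 2: discover 1; path=5>1; order=5,1
step 3: discover 3; path=5>1>3; order=5,1,3
step 4: discover 2; path=5>1>3>2; order=5,1,3,2
step 5: discover 4; path=5>1>3>4; order=5,1,3,2,4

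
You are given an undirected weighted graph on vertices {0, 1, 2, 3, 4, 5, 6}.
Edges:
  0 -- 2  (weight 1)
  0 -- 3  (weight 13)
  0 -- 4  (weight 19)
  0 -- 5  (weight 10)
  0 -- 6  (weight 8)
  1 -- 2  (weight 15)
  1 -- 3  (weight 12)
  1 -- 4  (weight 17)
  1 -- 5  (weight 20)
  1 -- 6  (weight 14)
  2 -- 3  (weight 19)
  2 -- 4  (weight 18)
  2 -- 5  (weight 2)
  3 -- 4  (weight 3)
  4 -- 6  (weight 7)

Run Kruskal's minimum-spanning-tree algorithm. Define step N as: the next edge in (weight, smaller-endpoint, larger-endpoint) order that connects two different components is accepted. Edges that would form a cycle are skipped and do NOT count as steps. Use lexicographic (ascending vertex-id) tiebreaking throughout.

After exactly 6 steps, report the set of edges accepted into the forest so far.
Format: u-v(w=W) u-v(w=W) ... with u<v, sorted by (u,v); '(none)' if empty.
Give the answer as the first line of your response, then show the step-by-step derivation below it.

0-2(w=1) 0-6(w=8) 1-3(w=12) 2-5(w=2) 3-4(w=3) 4-6(w=7)

step 1: add edge 0-2 (w=1); MST = {0-2(w=1)}
step 2: add edge 2-5 (w=2); MST = {0-2(w=1) 2-5(w=2)}
step 3: add edge 3-4 (w=3); MST = {0-2(w=1) 2-5(w=2) 3-4(w=3)}
step 4: add edge 4-6 (w=7); MST = {0-2(w=1) 2-5(w=2) 3-4(w=3) 4-6(w=7)}
step 5: add edge 0-6 (w=8); MST = {0-2(w=1) 0-6(w=8) 2-5(w=2) 3-4(w=3) 4-6(w=7)}
step 6: add edge 1-3 (w=12); MST = {0-2(w=1) 0-6(w=8) 1-3(w=12) 2-5(w=2) 3-4(w=3) 4-6(w=7)}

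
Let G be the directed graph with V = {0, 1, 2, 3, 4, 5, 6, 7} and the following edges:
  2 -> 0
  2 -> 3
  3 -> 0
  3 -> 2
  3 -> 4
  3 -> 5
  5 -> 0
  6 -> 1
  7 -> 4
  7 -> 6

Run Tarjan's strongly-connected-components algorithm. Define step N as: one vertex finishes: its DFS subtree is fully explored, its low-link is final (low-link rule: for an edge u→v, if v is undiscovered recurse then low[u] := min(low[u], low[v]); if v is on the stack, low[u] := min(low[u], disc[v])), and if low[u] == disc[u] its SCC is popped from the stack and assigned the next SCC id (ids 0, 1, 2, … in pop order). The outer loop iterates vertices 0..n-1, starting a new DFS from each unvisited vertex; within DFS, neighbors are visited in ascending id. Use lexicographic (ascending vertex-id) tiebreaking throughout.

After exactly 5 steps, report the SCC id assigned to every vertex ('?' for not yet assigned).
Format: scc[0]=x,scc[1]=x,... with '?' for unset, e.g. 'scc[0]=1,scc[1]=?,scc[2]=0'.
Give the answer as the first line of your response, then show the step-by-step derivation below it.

scc[0]=0,scc[1]=1,scc[2]=?,scc[3]=?,scc[4]=2,scc[5]=3,scc[6]=?,scc[7]=?

step 1: low=(low[0]=0,low[1]=?,low[2]=?,low[3]=?,low[4]=?,low[5]=?,low[6]=?,low[7]=?); scc=(scc[0]=0,scc[1]=?,scc[2]=?,scc[3]=?,scc[4]=?,scc[5]=?,scc[6]=?,scc[7]=?)
step 2: low=(low[0]=0,low[1]=1,low[2]=?,low[3]=?,low[4]=?,low[5]=?,low[6]=?,low[7]=?); scc=(scc[0]=0,scc[1]=1,scc[2]=?,scc[3]=?,scc[4]=?,scc[5]=?,scc[6]=?,scc[7]=?)
step 3: low=(low[0]=0,low[1]=1,low[2]=2,low[3]=2,low[4]=4,low[5]=?,low[6]=?,low[7]=?); scc=(scc[0]=0,scc[1]=1,scc[2]=?,scc[3]=?,scc[4]=2,scc[5]=?,scc[6]=?,scc[7]=?)
step 4: low=(low[0]=0,low[1]=1,low[2]=2,low[3]=2,low[4]=4,low[5]=5,low[6]=?,low[7]=?); scc=(scc[0]=0,scc[1]=1,scc[2]=?,scc[3]=?,scc[4]=2,scc[5]=3,scc[6]=?,scc[7]=?)
step 5: low=(low[0]=0,low[1]=1,low[2]=2,low[3]=2,low[4]=4,low[5]=5,low[6]=?,low[7]=?); scc=(scc[0]=0,scc[1]=1,scc[2]=?,scc[3]=?,scc[4]=2,scc[5]=3,scc[6]=?,scc[7]=?)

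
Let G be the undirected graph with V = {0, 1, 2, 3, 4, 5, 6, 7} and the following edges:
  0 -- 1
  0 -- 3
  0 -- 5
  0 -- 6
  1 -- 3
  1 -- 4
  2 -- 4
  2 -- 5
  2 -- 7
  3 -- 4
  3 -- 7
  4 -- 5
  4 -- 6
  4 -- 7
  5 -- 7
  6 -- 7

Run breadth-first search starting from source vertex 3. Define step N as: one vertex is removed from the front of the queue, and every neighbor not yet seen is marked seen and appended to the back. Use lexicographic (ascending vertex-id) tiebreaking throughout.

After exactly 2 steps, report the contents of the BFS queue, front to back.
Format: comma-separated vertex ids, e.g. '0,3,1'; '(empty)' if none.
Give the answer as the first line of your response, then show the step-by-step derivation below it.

1,4,7,5,6

step 1: dequeue 3; queue=[0,1,4,7]; order=3
step 2: dequeue 0; queue=[1,4,7,5,6]; order=3,0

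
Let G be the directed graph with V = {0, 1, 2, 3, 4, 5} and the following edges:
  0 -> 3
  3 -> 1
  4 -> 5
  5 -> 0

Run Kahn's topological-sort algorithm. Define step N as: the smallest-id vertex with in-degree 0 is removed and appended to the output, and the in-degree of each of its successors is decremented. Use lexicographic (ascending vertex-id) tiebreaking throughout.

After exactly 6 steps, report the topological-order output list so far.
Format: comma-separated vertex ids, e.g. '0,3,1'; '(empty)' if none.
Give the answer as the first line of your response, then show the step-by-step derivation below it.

2,4,5,0,3,1

step 1: output 2; order=[2]; indeg=(1,1,0,1,0,1)
step 2: output 4; order=[2,4]; indeg=(1,1,0,1,0,0)
step 3: output 5; order=[2,4,5]; indeg=(0,1,0,1,0,0)
step 4: output 0; order=[2,4,5,0]; indeg=(0,1,0,0,0,0)
step 5: output 3; order=[2,4,5,0,3]; indeg=(0,0,0,0,0,0)
step 6: output 1; order=[2,4,5,0,3,1]; indeg=(0,0,0,0,0,0)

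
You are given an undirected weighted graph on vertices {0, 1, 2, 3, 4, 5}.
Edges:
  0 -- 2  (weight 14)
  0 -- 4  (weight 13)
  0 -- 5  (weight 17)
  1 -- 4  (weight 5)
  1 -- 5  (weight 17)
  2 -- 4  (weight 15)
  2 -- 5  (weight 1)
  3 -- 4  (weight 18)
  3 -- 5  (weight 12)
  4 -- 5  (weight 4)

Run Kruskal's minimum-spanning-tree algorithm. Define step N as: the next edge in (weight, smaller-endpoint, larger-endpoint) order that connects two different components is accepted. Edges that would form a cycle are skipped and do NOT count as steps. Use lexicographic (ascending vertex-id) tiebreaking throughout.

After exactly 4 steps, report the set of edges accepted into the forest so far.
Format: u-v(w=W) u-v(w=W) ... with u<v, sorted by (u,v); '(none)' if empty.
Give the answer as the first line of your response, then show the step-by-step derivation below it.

1-4(w=5) 2-5(w=1) 3-5(w=12) 4-5(w=4)

step 1: add edge 2-5 (w=1); MST = {2-5(w=1)}
step 2: add edge 4-5 (w=4); MST = {2-5(w=1) 4-5(w=4)}
step 3: add edge 1-4 (w=5); MST = {1-4(w=5) 2-5(w=1) 4-5(w=4)}
step 4: add edge 3-5 (w=12); MST = {1-4(w=5) 2-5(w=1) 3-5(w=12) 4-5(w=4)}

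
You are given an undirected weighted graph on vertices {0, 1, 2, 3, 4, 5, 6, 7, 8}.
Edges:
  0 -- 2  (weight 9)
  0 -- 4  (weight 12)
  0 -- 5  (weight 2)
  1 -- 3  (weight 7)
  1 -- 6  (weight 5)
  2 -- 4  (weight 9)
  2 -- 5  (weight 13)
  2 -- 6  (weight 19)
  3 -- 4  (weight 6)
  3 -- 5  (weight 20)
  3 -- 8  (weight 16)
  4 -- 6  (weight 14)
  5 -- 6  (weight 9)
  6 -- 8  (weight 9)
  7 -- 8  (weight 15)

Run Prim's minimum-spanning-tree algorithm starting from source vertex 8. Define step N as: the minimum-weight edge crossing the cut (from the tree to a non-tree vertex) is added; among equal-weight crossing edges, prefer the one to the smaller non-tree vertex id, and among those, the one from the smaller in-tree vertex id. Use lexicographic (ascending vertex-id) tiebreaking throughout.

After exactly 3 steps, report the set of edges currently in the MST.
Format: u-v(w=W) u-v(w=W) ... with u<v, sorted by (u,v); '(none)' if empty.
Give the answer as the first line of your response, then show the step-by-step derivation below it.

1-3(w=7) 1-6(w=5) 6-8(w=9)

step 1: add edge 6-8 (w=9); MST = {6-8(w=9)}
step 2: add edge 1-6 (w=5); MST = {1-6(w=5) 6-8(w=9)}
step 3: add edge 1-3 (w=7); MST = {1-3(w=7) 1-6(w=5) 6-8(w=9)}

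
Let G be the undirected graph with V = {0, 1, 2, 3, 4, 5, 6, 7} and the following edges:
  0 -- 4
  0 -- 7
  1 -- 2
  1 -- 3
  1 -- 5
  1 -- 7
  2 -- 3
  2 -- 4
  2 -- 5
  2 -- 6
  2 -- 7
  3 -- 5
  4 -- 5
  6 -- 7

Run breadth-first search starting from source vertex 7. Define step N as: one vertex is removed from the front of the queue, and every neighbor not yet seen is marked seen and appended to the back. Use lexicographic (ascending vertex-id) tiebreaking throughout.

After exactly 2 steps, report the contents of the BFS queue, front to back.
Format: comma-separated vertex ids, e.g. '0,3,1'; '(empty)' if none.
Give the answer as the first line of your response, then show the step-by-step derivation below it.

1,2,6,4

step 1: dequeue 7; queue=[0,1,2,6]; order=7
step 2: dequeue 0; queue=[1,2,6,4]; order=7,0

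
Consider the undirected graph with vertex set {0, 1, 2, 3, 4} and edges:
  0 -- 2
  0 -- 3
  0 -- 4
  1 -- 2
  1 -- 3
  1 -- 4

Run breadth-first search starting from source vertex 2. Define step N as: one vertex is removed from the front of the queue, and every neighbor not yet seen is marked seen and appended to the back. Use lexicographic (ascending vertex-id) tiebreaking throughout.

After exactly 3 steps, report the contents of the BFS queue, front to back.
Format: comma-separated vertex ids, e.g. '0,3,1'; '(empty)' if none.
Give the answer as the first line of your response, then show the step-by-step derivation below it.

3,4

step 1: dequeue 2; queue=[0,1]; order=2
step 2: dequeue 0; queue=[1,3,4]; order=2,0
step 3: dequeue 1; queue=[3,4]; order=2,0,1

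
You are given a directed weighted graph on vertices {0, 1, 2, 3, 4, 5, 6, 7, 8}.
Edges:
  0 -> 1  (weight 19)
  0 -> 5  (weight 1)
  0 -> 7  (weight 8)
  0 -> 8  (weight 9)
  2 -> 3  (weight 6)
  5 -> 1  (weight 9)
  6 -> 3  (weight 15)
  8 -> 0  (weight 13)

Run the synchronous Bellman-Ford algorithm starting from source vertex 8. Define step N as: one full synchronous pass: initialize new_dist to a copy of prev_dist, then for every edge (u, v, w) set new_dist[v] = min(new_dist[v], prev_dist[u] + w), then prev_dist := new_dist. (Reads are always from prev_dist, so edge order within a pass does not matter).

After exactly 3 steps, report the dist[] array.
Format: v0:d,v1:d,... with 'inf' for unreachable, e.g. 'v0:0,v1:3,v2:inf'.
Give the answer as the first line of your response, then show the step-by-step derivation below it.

v0:13,v1:23,v2:inf,v3:inf,v4:inf,v5:14,v6:inf,v7:21,v8:0

step 1: dist = v0:13,v1:inf,v2:inf,v3:inf,v4:inf,v5:inf,v6:inf,v7:inf,v8:0
step 2: dist = v0:13,v1:32,v2:inf,v3:inf,v4:inf,v5:14,v6:inf,v7:21,v8:0
step 3: dist = v0:13,v1:23,v2:inf,v3:inf,v4:inf,v5:14,v6:inf,v7:21,v8:0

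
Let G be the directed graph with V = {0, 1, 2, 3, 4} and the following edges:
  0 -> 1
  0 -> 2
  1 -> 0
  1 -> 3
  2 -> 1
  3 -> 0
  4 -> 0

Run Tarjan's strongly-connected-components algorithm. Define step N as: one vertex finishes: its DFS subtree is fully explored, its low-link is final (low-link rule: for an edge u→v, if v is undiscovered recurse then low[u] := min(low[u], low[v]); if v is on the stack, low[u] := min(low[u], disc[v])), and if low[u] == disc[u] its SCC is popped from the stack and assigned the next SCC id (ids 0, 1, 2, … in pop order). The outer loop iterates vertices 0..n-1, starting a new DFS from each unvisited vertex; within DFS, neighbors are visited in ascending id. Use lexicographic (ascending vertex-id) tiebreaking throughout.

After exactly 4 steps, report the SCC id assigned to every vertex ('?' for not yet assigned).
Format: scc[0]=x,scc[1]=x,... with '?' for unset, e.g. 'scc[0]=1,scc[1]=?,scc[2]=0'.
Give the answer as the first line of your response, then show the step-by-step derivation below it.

scc[0]=0,scc[1]=0,scc[2]=0,scc[3]=0,scc[4]=?

step 1: low=(low[0]=0,low[1]=0,low[2]=?,low[3]=0,low[4]=?); scc=(scc[0]=?,scc[1]=?,scc[2]=?,scc[3]=?,scc[4]=?)
step 2: low=(low[0]=0,low[1]=0,low[2]=?,low[3]=0,low[4]=?); scc=(scc[0]=?,scc[1]=?,scc[2]=?,scc[3]=?,scc[4]=?)
step 3: low=(low[0]=0,low[1]=0,low[2]=1,low[3]=0,low[4]=?); scc=(scc[0]=?,scc[1]=?,scc[2]=?,scc[3]=?,scc[4]=?)
step 4: low=(low[0]=0,low[1]=0,low[2]=1,low[3]=0,low[4]=?); scc=(scc[0]=0,scc[1]=0,scc[2]=0,scc[3]=0,scc[4]=?)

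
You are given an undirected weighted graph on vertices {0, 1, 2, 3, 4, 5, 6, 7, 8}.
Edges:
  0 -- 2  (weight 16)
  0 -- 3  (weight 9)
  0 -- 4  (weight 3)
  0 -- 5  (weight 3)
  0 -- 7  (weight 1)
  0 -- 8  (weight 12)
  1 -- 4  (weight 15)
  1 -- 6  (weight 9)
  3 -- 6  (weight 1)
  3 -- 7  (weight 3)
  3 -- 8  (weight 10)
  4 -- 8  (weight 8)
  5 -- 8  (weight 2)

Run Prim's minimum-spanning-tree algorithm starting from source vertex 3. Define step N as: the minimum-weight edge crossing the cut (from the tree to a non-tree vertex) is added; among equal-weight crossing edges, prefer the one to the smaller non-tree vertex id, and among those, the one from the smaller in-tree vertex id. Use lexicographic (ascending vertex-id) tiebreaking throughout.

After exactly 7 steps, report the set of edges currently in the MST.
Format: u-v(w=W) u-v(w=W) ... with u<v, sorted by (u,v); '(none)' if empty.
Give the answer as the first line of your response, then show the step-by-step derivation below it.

0-4(w=3) 0-5(w=3) 0-7(w=1) 1-6(w=9) 3-6(w=1) 3-7(w=3) 5-8(w=2)

step 1: add edge 3-6 (w=1); MST = {3-6(w=1)}
step 2: add edge 3-7 (w=3); MST = {3-6(w=1) 3-7(w=3)}
step 3: add edge 0-7 (w=1); MST = {0-7(w=1) 3-6(w=1) 3-7(w=3)}
step 4: add edge 0-4 (w=3); MST = {0-4(w=3) 0-7(w=1) 3-6(w=1) 3-7(w=3)}
step 5: add edge 0-5 (w=3); MST = {0-4(w=3) 0-5(w=3) 0-7(w=1) 3-6(w=1) 3-7(w=3)}
step 6: add edge 5-8 (w=2); MST = {0-4(w=3) 0-5(w=3) 0-7(w=1) 3-6(w=1) 3-7(w=3) 5-8(w=2)}
step 7: add edge 1-6 (w=9); MST = {0-4(w=3) 0-5(w=3) 0-7(w=1) 1-6(w=9) 3-6(w=1) 3-7(w=3) 5-8(w=2)}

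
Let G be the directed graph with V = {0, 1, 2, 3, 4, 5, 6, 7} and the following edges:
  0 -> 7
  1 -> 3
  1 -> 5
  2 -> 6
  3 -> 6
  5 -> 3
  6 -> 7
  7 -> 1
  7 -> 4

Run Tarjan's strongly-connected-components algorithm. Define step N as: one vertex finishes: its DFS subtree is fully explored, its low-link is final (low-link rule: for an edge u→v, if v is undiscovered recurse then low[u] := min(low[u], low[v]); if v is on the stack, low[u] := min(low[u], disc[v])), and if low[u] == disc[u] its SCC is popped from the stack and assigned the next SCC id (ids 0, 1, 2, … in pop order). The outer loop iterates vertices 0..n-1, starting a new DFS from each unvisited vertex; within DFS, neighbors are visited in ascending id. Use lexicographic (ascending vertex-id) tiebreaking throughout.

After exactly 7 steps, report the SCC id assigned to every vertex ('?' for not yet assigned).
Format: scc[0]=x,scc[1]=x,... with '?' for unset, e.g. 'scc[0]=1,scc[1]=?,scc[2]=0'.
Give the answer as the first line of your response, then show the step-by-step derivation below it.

scc[0]=2,scc[1]=1,scc[2]=?,scc[3]=1,scc[4]=0,scc[5]=1,scc[6]=1,scc[7]=1

step 1: low=(low[0]=0,low[1]=2,low[2]=?,low[3]=3,low[4]=?,low[5]=?,low[6]=1,low[7]=1); scc=(scc[0]=?,scc[1]=?,scc[2]=?,scc[3]=?,scc[4]=?,scc[5]=?,scc[6]=?,scc[7]=?)
step 2: low=(low[0]=0,low[1]=2,low[2]=?,low[3]=1,low[4]=?,low[5]=?,low[6]=1,low[7]=1); scc=(scc[0]=?,scc[1]=?,scc[2]=?,scc[3]=?,scc[4]=?,scc[5]=?,scc[6]=?,scc[7]=?)
step 3: low=(low[0]=0,low[1]=1,low[2]=?,low[3]=1,low[4]=?,low[5]=3,low[6]=1,low[7]=1); scc=(scc[0]=?,scc[1]=?,scc[2]=?,scc[3]=?,scc[4]=?,scc[5]=?,scc[6]=?,scc[7]=?)
step 4: low=(low[0]=0,low[1]=1,low[2]=?,low[3]=1,low[4]=?,low[5]=3,low[6]=1,low[7]=1); scc=(scc[0]=?,scc[1]=?,scc[2]=?,scc[3]=?,scc[4]=?,scc[5]=?,scc[6]=?,scc[7]=?)
step 5: low=(low[0]=0,low[1]=1,low[2]=?,low[3]=1,low[4]=6,low[5]=3,low[6]=1,low[7]=1); scc=(scc[0]=?,scc[1]=?,scc[2]=?,scc[3]=?,scc[4]=0,scc[5]=?,scc[6]=?,scc[7]=?)
step 6: low=(low[0]=0,low[1]=1,low[2]=?,low[3]=1,low[4]=6,low[5]=3,low[6]=1,low[7]=1); scc=(scc[0]=?,scc[1]=1,scc[2]=?,scc[3]=1,scc[4]=0,scc[5]=1,scc[6]=1,scc[7]=1)
step 7: low=(low[0]=0,low[1]=1,low[2]=?,low[3]=1,low[4]=6,low[5]=3,low[6]=1,low[7]=1); scc=(scc[0]=2,scc[1]=1,scc[2]=?,scc[3]=1,scc[4]=0,scc[5]=1,scc[6]=1,scc[7]=1)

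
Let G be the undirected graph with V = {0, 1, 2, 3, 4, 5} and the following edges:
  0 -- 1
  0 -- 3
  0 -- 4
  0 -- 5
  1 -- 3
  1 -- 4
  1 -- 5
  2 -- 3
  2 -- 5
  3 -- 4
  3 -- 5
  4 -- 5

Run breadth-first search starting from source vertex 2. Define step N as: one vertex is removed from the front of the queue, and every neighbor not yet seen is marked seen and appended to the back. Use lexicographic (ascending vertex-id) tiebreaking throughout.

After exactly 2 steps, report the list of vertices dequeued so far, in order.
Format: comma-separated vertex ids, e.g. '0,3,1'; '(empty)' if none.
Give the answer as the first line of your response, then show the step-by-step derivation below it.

2,3

step 1: dequeue 2; queue=[3,5]; order=2
step 2: dequeue 3; queue=[5,0,1,4]; order=2,3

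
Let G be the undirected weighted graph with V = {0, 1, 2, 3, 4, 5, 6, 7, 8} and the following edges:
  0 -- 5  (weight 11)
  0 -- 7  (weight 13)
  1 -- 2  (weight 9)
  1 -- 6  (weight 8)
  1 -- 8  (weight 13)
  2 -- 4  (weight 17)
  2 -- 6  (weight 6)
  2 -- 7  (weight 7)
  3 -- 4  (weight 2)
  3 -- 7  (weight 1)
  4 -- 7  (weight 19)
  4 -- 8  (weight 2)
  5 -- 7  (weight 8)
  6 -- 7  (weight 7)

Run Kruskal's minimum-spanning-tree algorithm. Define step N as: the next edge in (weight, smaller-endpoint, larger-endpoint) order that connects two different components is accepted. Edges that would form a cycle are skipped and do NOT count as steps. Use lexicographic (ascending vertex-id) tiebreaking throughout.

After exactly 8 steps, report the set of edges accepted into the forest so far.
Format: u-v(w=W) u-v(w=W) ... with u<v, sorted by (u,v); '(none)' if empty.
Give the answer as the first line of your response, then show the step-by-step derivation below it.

0-5(w=11) 1-6(w=8) 2-6(w=6) 2-7(w=7) 3-4(w=2) 3-7(w=1) 4-8(w=2) 5-7(w=8)

step 1: add edge 3-7 (w=1); MST = {3-7(w=1)}
step 2: add edge 3-4 (w=2); MST = {3-4(w=2) 3-7(w=1)}
step 3: add edge 4-8 (w=2); MST = {3-4(w=2) 3-7(w=1) 4-8(w=2)}
step 4: add edge 2-6 (w=6); MST = {2-6(w=6) 3-4(w=2) 3-7(w=1) 4-8(w=2)}
step 5: add edge 2-7 (w=7); MST = {2-6(w=6) 2-7(w=7) 3-4(w=2) 3-7(w=1) 4-8(w=2)}
step 6: add edge 1-6 (w=8); MST = {1-6(w=8) 2-6(w=6) 2-7(w=7) 3-4(w=2) 3-7(w=1) 4-8(w=2)}
step 7: add edge 5-7 (w=8); MST = {1-6(w=8) 2-6(w=6) 2-7(w=7) 3-4(w=2) 3-7(w=1) 4-8(w=2) 5-7(w=8)}
step 8: add edge 0-5 (w=11); MST = {0-5(w=11) 1-6(w=8) 2-6(w=6) 2-7(w=7) 3-4(w=2) 3-7(w=1) 4-8(w=2) 5-7(w=8)}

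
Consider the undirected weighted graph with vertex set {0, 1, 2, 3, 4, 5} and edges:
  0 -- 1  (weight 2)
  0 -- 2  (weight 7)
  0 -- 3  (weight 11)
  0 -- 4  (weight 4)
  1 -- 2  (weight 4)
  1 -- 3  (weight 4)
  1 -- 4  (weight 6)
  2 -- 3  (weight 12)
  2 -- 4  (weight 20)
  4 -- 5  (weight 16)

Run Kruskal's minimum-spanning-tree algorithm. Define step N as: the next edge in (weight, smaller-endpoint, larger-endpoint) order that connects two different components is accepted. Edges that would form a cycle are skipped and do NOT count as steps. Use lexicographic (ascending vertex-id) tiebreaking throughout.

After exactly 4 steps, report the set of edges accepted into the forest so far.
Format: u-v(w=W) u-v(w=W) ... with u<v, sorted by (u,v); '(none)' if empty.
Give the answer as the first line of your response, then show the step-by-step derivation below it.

0-1(w=2) 0-4(w=4) 1-2(w=4) 1-3(w=4)

step 1: add edge 0-1 (w=2); MST = {0-1(w=2)}
step 2: add edge 0-4 (w=4); MST = {0-1(w=2) 0-4(w=4)}
step 3: add edge 1-2 (w=4); MST = {0-1(w=2) 0-4(w=4) 1-2(w=4)}
step 4: add edge 1-3 (w=4); MST = {0-1(w=2) 0-4(w=4) 1-2(w=4) 1-3(w=4)}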